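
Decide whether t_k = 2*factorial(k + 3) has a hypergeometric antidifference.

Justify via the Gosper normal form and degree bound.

r(k) = k + 4 after simplifying.
Gosper form: A/B · C(k+1)/C(k) with A=k + 4, B=1, C=1.
Key eq: (k + 4)·f(k+1) = (1)·f(k) + (1).
Degrees (1,0,0) ⇒ d ≤ -1.
Bound -1 < 0, so the key equation has no polynomial solution.

No — t_k has no hypergeometric antidifference.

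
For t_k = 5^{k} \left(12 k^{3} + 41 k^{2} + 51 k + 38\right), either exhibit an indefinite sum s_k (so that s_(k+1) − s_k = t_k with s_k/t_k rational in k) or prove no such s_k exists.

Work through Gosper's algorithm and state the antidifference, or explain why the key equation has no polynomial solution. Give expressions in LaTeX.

t_(k+1)/t_k = 5*(12*k**3 + 77*k**2 + 169*k + 142)/(12*k**3 + 41*k**2 + 51*k + 38).
So A=5 and B=1, with C=k**3 + 41*k**2/12 + 17*k/4 + 19/6.
Solve (5)·f(k+1) − (1)·f(k) = k**3 + 41*k**2/12 + 17*k/4 + 19/6.
From deg A=0, deg B=0, deg C=3: d=3.
A polynomial solution: f(k) = (3*k**3 - k**2 + 4*k + 2)/12.
R(k) = B(k−1)·f(k)/C(k) = (3*k**3 - k**2 + 4*k + 2)/(12*k**3 + 41*k**2 + 51*k + 38); s_k = R·t_k = 5**k*(3*k**3 - k**2 + 4*k + 2).
s_(k+1) − s_k = 5**k*(12*k**3 + 41*k**2 + 51*k + 38) = t_k.

s_k = 5^{k} \left(3 k^{3} - k^{2} + 4 k + 2\right)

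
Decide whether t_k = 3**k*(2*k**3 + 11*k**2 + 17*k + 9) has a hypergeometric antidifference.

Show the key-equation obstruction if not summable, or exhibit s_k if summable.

Ratio r(k) = 3*(2*k**3 + 17*k**2 + 45*k + 39)/(2*k**3 + 11*k**2 + 17*k + 9).
Take A(k)=3, B(k)=1, C(k)=k**3 + 11*k**2/2 + 17*k/2 + 9/2.
Set up (3)·f(k+1) − (1)·f(k) − (k**3 + 11*k**2/2 + 17*k/2 + 9/2) = 0.
From deg A=0, deg B=0, deg C=3: d=3.
Coefficient equations give f(k) = k*(k**2 + k + 1)/2.
Get s_k = R·t_k = 3**k*k*(k**2 + k + 1) with R(k) = B(k−1)f(k)/C(k) = k*(k**2 + k + 1)/(2*k**3 + 11*k**2 + 17*k + 9).
Verify: 3**k*(2*k**3 + 11*k**2 + 17*k + 9) matches t_k.

Yes. s_k = 3**k*k*(k**2 + k + 1).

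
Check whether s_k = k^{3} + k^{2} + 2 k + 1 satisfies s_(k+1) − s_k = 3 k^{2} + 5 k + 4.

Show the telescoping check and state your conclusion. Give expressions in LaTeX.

Valid: the claim telescopes to t_k.

s_(k+1) = k**3 + 4*k**2 + 7*k + 5
s_(k+1) − s_k = 3*k**2 + 5*k + 4
(s_(k+1) − s_k) − t_k = 0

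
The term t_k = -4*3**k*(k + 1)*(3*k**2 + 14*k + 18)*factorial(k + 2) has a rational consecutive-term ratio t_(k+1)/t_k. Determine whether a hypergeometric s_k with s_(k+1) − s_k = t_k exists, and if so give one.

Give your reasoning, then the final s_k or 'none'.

s_k = -4*3**k*k*(k + 1)*factorial(k + 2)

r(k) = 3*(k + 2)*(k + 3)*(14*k + 3*(k + 1)**2 + 32)/((k + 1)*(3*k**2 + 14*k + 18)) after simplifying.
A = 3*k + 9, B = 1, C = k**3 + 17*k**2/3 + 32*k/3 + 6.
Need (3*k + 9)·f(k+1) − (1)·f(k) = k**3 + 17*k**2/3 + 32*k/3 + 6.
Degrees (1,0,3) ⇒ d ≤ 2.
Match coefficients ⇒ f(k) = k*(k + 1)/3.
R(k) = B(k−1)·f(k)/C(k) = k/(3*k**2 + 14*k + 18); s_k = R·t_k = -4*3**k*k*(k + 1)*factorial(k + 2).
Verify: -4*3**k*(k + 1)*(3*k**2 + 14*k + 18)*factorial(k + 2) matches t_k.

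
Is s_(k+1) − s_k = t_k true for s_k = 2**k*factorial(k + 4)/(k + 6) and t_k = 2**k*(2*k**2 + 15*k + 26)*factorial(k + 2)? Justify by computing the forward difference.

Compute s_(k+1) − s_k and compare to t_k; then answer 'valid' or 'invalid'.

Invalid: residual -3*2**k*(2*k**3 + 27*k**2 + 115*k + 152)*factorial(k + 2)/((k + 6)*(k + 7)) ≠ 0.

s_(k+1) = 2**(k + 1)*factorial(k + 5)/(k + 7)
s_(k+1) − s_k = 2**k*(2*k**2 + 21*k + 53)*factorial(k + 4)/((k + 6)*(k + 7))
(s_(k+1) − s_k) − t_k = -3*2**k*(2*k**3 + 27*k**2 + 115*k + 152)*factorial(k + 2)/((k + 6)*(k + 7))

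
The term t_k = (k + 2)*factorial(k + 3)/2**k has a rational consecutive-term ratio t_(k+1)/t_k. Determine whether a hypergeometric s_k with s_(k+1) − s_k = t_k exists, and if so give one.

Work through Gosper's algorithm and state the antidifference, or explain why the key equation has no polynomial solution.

s_k = 2**(1 - k)*factorial(k + 3)

The ratio is (k + 3)*(k + 4)/(2*(k + 2)).
Factor: A=k/2 + 2; B=1; C=k + 2.
Set up (k/2 + 2)·f(k+1) − (1)·f(k) − (k + 2) = 0.
d = 0 from the (1,0,1) case.
Solve for f: f(k) = 2 (degree 0 ≤ 0).
Get s_k = R·t_k = 2**(1 - k)*factorial(k + 3) with R(k) = B(k−1)f(k)/C(k) = 2/(k + 2).
Δs = (k + 2)*factorial(k + 3)/2**k, as required.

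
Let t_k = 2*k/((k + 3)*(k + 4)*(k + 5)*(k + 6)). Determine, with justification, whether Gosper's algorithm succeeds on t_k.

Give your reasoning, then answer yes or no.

Yes. s_k = k*(k**2 + 12*k - 13)/(60*(k + 3)*(k + 4)*(k + 5)).

Ratio r(k) = (k + 1)*(k + 3)/(k*(k + 7)).
Factor: A=k + 3; B=k + 7; C=k.
Set up (k + 3)·f(k+1) − (k + 6)·f(k) − (k) = 0.
d = 3 from the (1,1,1) case.
Solve for f: f(k) = k*(k - 1)*(k + 13)/120 (degree 3 ≤ 3).
Certificate R = B(k−1)f/C = (k - 1)*(k + 6)*(k + 13)/120 gives s_k = k*(k**2 + 12*k - 13)/(60*(k + 3)*(k + 4)*(k + 5)).
Check: Δs_k = 2*k/(k**4 + 18*k**3 + 119*k**2 + 342*k + 360). ✓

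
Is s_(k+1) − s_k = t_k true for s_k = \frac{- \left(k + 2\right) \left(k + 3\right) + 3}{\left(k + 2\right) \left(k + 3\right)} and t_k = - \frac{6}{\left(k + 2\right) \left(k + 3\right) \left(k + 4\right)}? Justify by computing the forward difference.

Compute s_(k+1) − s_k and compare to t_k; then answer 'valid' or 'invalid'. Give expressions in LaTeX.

s_(k+1) = (-(k + 3)*(k + 4) + 3)/((k + 3)*(k + 4))
s_(k+1) − s_k = -6/(k**3 + 9*k**2 + 26*k + 24)
(s_(k+1) − s_k) − t_k = 0

valid (s_(k+1) − s_k reduces to t_k)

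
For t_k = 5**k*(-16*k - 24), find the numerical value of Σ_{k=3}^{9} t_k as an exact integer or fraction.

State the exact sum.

Σ = -400389000

r(k) = 5*(2*k + 5)/(2*k + 3) after simplifying.
Take A(k)=5, B(k)=1, C(k)=k + 3/2.
Need (5)·f(k+1) − (1)·f(k) = k + 3/2.
From deg A=0, deg B=0, deg C=1: d=1.
Match coefficients ⇒ f(k) = (4*k + 1)/16.
R(k) = B(k−1)·f(k)/C(k) = (4*k + 1)/(8*(2*k + 3)); s_k = R·t_k = 5**k*(-4*k - 1).
Δs = 5**k*(-16*k - 24), as required.
Σ_(k=3)^(9) t_k = s_(10) − s_(3) = -400390625 − (-1625) = -400389000.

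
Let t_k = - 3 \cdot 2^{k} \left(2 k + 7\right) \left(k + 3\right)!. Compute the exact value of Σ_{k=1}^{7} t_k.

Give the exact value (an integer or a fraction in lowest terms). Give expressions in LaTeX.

r(k) = 2*(k + 4)*(2*k + 9)/(2*k + 7) after simplifying.
So A=2*k + 8 and B=1, with C=k + 7/2.
Need (2*k + 8)·f(k+1) − (1)·f(k) = k + 7/2.
d = 0 from the (1,0,1) case.
Solve for f: f(k) = 1/2 (degree 0 ≤ 0).
R(k) = B(k−1)·f(k)/C(k) = 1/(2*k + 7); s_k = R·t_k = -3*2**k*factorial(k + 3).
Check: Δs_k = -3*2**k*(2*k + 7)*factorial(k + 3). ✓
Evaluate s at k=8 and k=1: -30656102400 and -144; difference -30656102256.

Σ = -30656102256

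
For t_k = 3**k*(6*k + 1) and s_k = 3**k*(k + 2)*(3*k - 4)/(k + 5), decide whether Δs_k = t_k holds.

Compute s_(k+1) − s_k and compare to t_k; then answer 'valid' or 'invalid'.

s_(k+1) = 3**(k + 1)*(k + 3)*(3*k - 1)/(k + 6)
s_(k+1) − s_k = 3**k*(6*k**3 + 49*k**2 + 107*k + 3)/(k**2 + 11*k + 30)
(s_(k+1) − s_k) − t_k = 3**(k + 1)*(-6*k**2 - 28*k - 9)/(k**2 + 11*k + 30)

Invalid: residual 3**(k + 1)*(-6*k**2 - 28*k - 9)/(k**2 + 11*k + 30) ≠ 0.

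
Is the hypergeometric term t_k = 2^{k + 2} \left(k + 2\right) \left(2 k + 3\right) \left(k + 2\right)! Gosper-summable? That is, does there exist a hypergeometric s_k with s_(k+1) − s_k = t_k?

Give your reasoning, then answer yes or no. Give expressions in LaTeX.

The ratio is (k + 3)**2*(4*k + 10)/((k + 2)*(2*k + 3)).
Gosper form: A/B · C(k+1)/C(k) with A=2*k + 6, B=1, C=k**2 + 7*k/2 + 3.
Need (2*k + 6)·f(k+1) − (1)·f(k) = k**2 + 7*k/2 + 3.
deg f ≤ 1 (via 1,0,2).
Match coefficients ⇒ f(k) = k/2.
R(k) = B(k−1)·f(k)/C(k) = k/((k + 2)*(2*k + 3)); s_k = R·t_k = 2**(k + 2)*k*factorial(k + 2).
Check: Δs_k = 2**(k + 2)*(k + 2)*(2*k + 3)*factorial(k + 2). ✓

Yes. s_k = 2^{k + 2} k \left(k + 2\right)!.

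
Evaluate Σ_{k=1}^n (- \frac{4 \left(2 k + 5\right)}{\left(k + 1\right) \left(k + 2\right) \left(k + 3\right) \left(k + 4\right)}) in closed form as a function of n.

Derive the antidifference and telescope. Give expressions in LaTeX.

S(n) = \frac{n \left(- n - 6\right)}{2 \left(n^{2} + 6 n + 8\right)}

t_(k+1)/t_k = (k + 1)*(2*k + 7)/((k + 5)*(2*k + 5)).
So A=k + 1 and B=k + 5, with C=k + 5/2.
Set up (k + 1)·f(k+1) − (k + 4)·f(k) − (k + 5/2) = 0.
Bound: deg f ≤ 3.
A polynomial solution: f(k) = k*(k + 2)*(k + 4)/6.
R(k) = B(k−1)·f(k)/C(k) = k*(k + 2)*(k + 4)**2/(3*(2*k + 5)); s_k = R·t_k = 4*k*(-k - 4)/(3*(k**2 + 4*k + 3)).
s_(k+1) − s_k = 4*(-2*k - 5)/(k**4 + 10*k**3 + 35*k**2 + 50*k + 24) = t_k.
s_(n+1) = 4*(-n**2 - 6*n - 5)/(3*(n**2 + 6*n + 8)) and s_(1) = -5/6, so S(n) = n*(-n - 6)/(2*(n**2 + 6*n + 8)).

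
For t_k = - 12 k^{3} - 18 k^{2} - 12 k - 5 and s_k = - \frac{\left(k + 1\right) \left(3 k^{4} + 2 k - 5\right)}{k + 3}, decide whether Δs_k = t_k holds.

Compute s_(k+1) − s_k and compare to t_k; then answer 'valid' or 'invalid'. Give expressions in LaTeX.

Invalid: residual \frac{2 \left(9 k^{4} + 54 k^{3} + 66 k^{2} + 39 k + 20\right)}{k^{2} + 7 k + 12} ≠ 0.

s_(k+1) = -(k + 2)*(2*k + 3*(k + 1)**4 - 3)/(k + 4)
s_(k+1) − s_k = (-12*k**5 - 84*k**4 - 174*k**3 - 173*k**2 - 101*k - 20)/(k**2 + 7*k + 12)
(s_(k+1) − s_k) − t_k = 2*(9*k**4 + 54*k**3 + 66*k**2 + 39*k + 20)/(k**2 + 7*k + 12)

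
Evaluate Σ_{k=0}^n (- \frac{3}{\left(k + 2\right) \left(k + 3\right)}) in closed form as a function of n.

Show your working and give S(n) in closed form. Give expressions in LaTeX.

S(n) = \frac{3 \left(- n - 1\right)}{2 \left(n + 3\right)}

Ratio r(k) = (k + 2)/(k + 4).
Normal form (A,B,C) = (k + 2, k + 4, 1).
Solve (k + 2)·f(k+1) − (k + 3)·f(k) = 1.
Degrees (1,1,0) ⇒ d ≤ 1.
Solve for f: f(k) = k/2 (degree 1 ≤ 1).
R(k) = B(k−1)·f(k)/C(k) = k*(k + 3)/2; s_k = R·t_k = -3*k/(2*k + 4).
Check: Δs_k = -3/(k**2 + 5*k + 6). ✓
Evaluate: s_(n+1) = 3*(-n - 1)/(2*(n + 3)); subtract s_(0) = 0 ⇒ S(n) = 3*(-n - 1)/(2*(n + 3)).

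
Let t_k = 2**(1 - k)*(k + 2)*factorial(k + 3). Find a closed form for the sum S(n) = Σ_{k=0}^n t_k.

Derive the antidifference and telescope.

Compute t_(k+1)/t_k: get (k + 3)*(k + 4)/(2*(k + 2)).
Gosper form: A/B · C(k+1)/C(k) with A=k/2 + 2, B=1, C=k + 2.
Key eq: (k/2 + 2)·f(k+1) = (1)·f(k) + (k + 2).
From deg A=1, deg B=0, deg C=1: d=0.
A polynomial solution: f(k) = 2.
R(k) = B(k−1)·f(k)/C(k) = 2/(k + 2); s_k = R·t_k = 2**(2 - k)*factorial(k + 3).
s_(k+1) − s_k = 2**(1 - k)*(k + 2)*factorial(k + 3) = t_k.
Evaluate: s_(n+1) = 2**(1 - n)*factorial(n + 4); subtract s_(0) = 24 ⇒ S(n) = -24 + 2*factorial(n + 4)/2**n.

S(n) = -24 + 2*factorial(n + 4)/2**n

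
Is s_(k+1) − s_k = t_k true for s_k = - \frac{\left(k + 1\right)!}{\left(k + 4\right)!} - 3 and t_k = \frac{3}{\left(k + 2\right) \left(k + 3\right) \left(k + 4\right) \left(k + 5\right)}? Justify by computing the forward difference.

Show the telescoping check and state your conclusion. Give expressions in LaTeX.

valid (s_(k+1) − s_k reduces to t_k)

s_(k+1) = -factorial(k + 2)/factorial(k + 5) - 3
s_(k+1) − s_k = 3/((k + 2)*(k + 3)*(k + 4)*(k + 5))
(s_(k+1) − s_k) − t_k = 0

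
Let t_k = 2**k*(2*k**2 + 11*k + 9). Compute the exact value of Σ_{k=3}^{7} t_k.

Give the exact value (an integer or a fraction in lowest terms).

Σ = 38448

Compute t_(k+1)/t_k: get 2*(2*k**2 + 15*k + 22)/(2*k**2 + 11*k + 9).
Gosper form: A/B · C(k+1)/C(k) with A=2, B=1, C=k**2 + 11*k/2 + 9/2.
f must satisfy (2)·f(k+1) − (1)·f(k) = k**2 + 11*k/2 + 9/2.
d = 2 from the (0,0,2) case.
Match coefficients ⇒ f(k) = (2*k**2 + 3*k - 1)/2.
Get s_k = R·t_k = 2**k*(2*k**2 + 3*k - 1) with R(k) = B(k−1)f(k)/C(k) = (2*k**2 + 3*k - 1)/((k + 1)*(2*k + 9)).
s_(k+1) − s_k = 2**k*(2*k**2 + 11*k + 9) = t_k.
Evaluate s at k=8 and k=3: 38656 and 208; difference 38448.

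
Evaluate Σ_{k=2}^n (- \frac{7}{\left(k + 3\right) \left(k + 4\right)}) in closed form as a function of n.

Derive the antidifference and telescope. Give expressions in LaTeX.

The ratio is (k + 3)/(k + 5).
Factor: A=k + 3; B=k + 5; C=1.
f must satisfy (k + 3)·f(k+1) − (k + 4)·f(k) = 1.
From deg A=1, deg B=1, deg C=0: d=1.
Solving with deg f ≤ 1: f(k) = k/3.
So s_k = (B(k−1)f/C)·t_k = (k*(k + 4)/3)·t_k = -7*k/(3*k + 9).
s_(k+1) − s_k = -7/(k**2 + 7*k + 12) = t_k.
Σ_(k=2)^n t_k = s_(n+1) − s_(2) = (7*(-n - 1)/(3*(n + 4))) − (-14/15), i.e. 7*(1 - n)/(5*(n + 4)).

S(n) = \frac{7 \left(1 - n\right)}{5 \left(n + 4\right)}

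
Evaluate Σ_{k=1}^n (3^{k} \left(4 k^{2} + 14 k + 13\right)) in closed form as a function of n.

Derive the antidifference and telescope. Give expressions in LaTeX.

Compute t_(k+1)/t_k: get 3*(4*k**2 + 22*k + 31)/(4*k**2 + 14*k + 13).
A = 3, B = 1, C = k**2 + 7*k/2 + 13/4.
Need (3)·f(k+1) − (1)·f(k) = k**2 + 7*k/2 + 13/4.
Bound: deg f ≤ 2.
Coefficient equations give f(k) = (2*k**2 + k + 2)/4.
Then R = B(k−1)f/C = (2*k**2 + k + 2)/(4*k**2 + 14*k + 13), so s_k = R(k)·t_k = 3**k*(2*k**2 + k + 2).
Δs = 3**k*(4*k**2 + 14*k + 13), as required.
Σ_(k=1)^n t_k = s_(n+1) − s_(1) = (3**(n + 1)*(2*n**2 + 5*n + 5)) − (15), i.e. 6*3**n*n**2 + 15*3**n*n + 15*3**n - 15.

S(n) = 6 \cdot 3^{n} n^{2} + 15 \cdot 3^{n} n + 15 \cdot 3^{n} - 15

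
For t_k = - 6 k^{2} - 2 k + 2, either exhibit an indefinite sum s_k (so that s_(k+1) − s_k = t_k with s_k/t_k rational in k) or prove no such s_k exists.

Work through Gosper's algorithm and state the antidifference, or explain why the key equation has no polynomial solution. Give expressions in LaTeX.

t_(k+1)/t_k = (k + 3*(k + 1)**2)/(3*k**2 + k - 1).
Gosper form: A/B · C(k+1)/C(k) with A=1, B=1, C=k**2 + k/3 - 1/3.
Key eq: (1)·f(k+1) = (1)·f(k) + (k**2 + k/3 - 1/3).
Bound: deg f ≤ 3.
Coefficient equations give f(k) = k*(k**2 - k - 1)/3.
R(k) = B(k−1)·f(k)/C(k) = k*(k**2 - k - 1)/(3*k**2 + k - 1); s_k = R·t_k = 2*k*(-k**2 + k + 1).
Verify: -6*k**2 - 2*k + 2 matches t_k.

s_k = 2 k \left(- k^{2} + k + 1\right)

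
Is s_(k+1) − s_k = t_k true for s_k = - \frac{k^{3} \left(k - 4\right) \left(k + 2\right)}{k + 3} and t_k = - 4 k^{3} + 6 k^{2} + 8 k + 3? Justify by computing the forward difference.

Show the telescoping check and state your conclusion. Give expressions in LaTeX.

s_(k+1) = -(k - 3)*(k + 1)**3*(k + 3)/(k + 4)
s_(k+1) − s_k = (k**3*(k - 4)*(k + 2)*(k + 4) + (3 - k)*(k + 1)**3*(k + 3)**2)/((k + 3)*(k + 4))
(s_(k+1) − s_k) − t_k = (3*k**4 + 10*k**3 - 26*k**2 - 27*k - 9)/(k**2 + 7*k + 12)

Invalid: residual \frac{3 k^{4} + 10 k^{3} - 26 k^{2} - 27 k - 9}{k^{2} + 7 k + 12} ≠ 0.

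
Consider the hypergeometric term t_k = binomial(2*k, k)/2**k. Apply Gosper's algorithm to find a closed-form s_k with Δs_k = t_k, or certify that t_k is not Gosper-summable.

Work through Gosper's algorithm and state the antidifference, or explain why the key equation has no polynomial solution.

t_(k+1)/t_k = (2*k + 1)/(k + 1).
Factor: A=2*k + 1; B=k + 1; C=1.
Need (2*k + 1)·f(k+1) − (k)·f(k) = 1.
deg f ≤ -1 (via 1,1,0).
Bound -1 < 0, so the key equation has no polynomial solution.

none — t_k is not Gosper-summable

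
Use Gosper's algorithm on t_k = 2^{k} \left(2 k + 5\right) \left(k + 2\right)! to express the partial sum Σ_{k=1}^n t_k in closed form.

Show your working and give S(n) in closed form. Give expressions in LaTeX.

S(n) = 2 \cdot 2^{n} \left(n + 3\right)! - 12

The ratio is 2*(k + 3)*(2*k + 7)/(2*k + 5).
Factor: A=2*k + 6; B=1; C=k + 5/2.
Solve (2*k + 6)·f(k+1) − (1)·f(k) = k + 5/2.
deg f ≤ 0 (via 1,0,1).
Solve for f: f(k) = 1/2 (degree 0 ≤ 0).
R(k) = B(k−1)·f(k)/C(k) = 1/(2*k + 5); s_k = R·t_k = 2**k*factorial(k + 2).
Δs = 2**k*(2*k + 5)*factorial(k + 2), as required.
s_(n+1) = 2**(n + 1)*factorial(n + 3) and s_(1) = 12, so S(n) = 2*2**n*factorial(n + 3) - 12.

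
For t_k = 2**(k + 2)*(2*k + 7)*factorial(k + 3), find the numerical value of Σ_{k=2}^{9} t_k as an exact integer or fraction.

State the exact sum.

Σ = 25505877194880

The ratio is 2*(k + 4)*(2*k + 9)/(2*k + 7).
Normal form (A,B,C) = (2*k + 8, 1, k + 7/2).
f must satisfy (2*k + 8)·f(k+1) − (1)·f(k) = k + 7/2.
deg f ≤ 0 (via 1,0,1).
Solving with deg f ≤ 0: f(k) = 1/2.
R(k) = B(k−1)·f(k)/C(k) = 1/(2*k + 7); s_k = R·t_k = 2**(k + 2)*factorial(k + 3).
Verify: 2**(k + 2)*(2*k + 7)*factorial(k + 3) matches t_k.
Sum = s_(10) − s_(2); s_(10) = 25505877196800, s_(2) = 1920 ⇒ 25505877194880.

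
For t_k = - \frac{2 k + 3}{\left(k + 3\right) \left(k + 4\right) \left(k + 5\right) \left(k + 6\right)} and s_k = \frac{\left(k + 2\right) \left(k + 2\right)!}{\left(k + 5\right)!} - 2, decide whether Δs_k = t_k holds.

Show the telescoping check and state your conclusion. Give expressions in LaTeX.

s_(k+1) = (k + 3)*factorial(k + 3)/factorial(k + 6) - 2
s_(k+1) − s_k = -(2*k + 3)/((k + 3)*(k + 4)*(k + 5)*(k + 6))
(s_(k+1) − s_k) − t_k = 0

Valid — Δs_k = t_k.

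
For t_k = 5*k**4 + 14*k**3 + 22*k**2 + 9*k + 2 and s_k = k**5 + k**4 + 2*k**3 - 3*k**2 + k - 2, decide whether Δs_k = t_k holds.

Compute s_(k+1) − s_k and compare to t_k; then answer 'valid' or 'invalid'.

Valid: the claim telescopes to t_k.

s_(k+1) = k*(k**4 + 6*k**3 + 16*k**2 + 19*k + 10)
s_(k+1) − s_k = 5*k**4 + 14*k**3 + 22*k**2 + 9*k + 2
(s_(k+1) − s_k) − t_k = 0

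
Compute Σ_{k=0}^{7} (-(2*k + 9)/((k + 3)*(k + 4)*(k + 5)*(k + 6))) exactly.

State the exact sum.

Σ = -128/2145

The ratio is (k + 3)*(2*k + 11)/((k + 7)*(2*k + 9)).
Take A(k)=k + 3, B(k)=k + 7, C(k)=k + 9/2.
Need (k + 3)·f(k+1) − (k + 6)·f(k) = k + 9/2.
From deg A=1, deg B=1, deg C=1: d=3.
A polynomial solution: f(k) = k*(k + 4)*(k + 8)/30.
So s_k = (B(k−1)f/C)·t_k = (k*(k + 4)*(k + 6)*(k + 8)/(15*(2*k + 9)))·t_k = k*(-k - 8)/(15*(k**2 + 8*k + 15)).
Verify: (-2*k - 9)/(k**4 + 18*k**3 + 119*k**2 + 342*k + 360) matches t_k.
Evaluate s at k=8 and k=0: -128/2145 and 0; difference -128/2145.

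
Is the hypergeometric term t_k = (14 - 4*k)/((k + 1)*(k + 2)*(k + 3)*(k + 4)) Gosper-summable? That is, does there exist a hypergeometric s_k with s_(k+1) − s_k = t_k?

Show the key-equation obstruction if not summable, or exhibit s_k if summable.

r(k) = (k + 1)*(2*k - 5)/((k + 5)*(2*k - 7)) after simplifying.
Normal form (A,B,C) = (k + 1, k + 5, k - 7/2).
Need (k + 1)·f(k+1) − (k + 4)·f(k) = k - 7/2.
Degrees (1,1,1) ⇒ d ≤ 3.
Solve for f: f(k) = -k*(k**2 + 6*k + 14)/6 (degree 3 ≤ 3).
Certificate R = B(k−1)f/C = -k*(k + 4)*(k**2 + 6*k + 14)/(3*(2*k - 7)) gives s_k = 2*k*(k**2 + 6*k + 14)/(3*(k + 1)*(k + 2)*(k + 3)).
s_(k+1) − s_k = 2*(7 - 2*k)/(k**4 + 10*k**3 + 35*k**2 + 50*k + 24) = t_k.

Yes. s_k = 2*k*(k**2 + 6*k + 14)/(3*(k + 1)*(k + 2)*(k + 3)).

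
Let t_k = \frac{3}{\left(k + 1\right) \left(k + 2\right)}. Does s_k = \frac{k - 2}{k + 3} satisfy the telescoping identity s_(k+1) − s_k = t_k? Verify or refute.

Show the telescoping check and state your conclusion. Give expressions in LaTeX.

Invalid: residual \frac{2 \left(k^{2} - 3 k - 13\right)}{k^{4} + 10 k^{3} + 35 k^{2} + 50 k + 24} ≠ 0.

s_(k+1) = (k - 1)/(k + 4)
s_(k+1) − s_k = 5/(k**2 + 7*k + 12)
(s_(k+1) − s_k) − t_k = 2*(k**2 - 3*k - 13)/(k**4 + 10*k**3 + 35*k**2 + 50*k + 24)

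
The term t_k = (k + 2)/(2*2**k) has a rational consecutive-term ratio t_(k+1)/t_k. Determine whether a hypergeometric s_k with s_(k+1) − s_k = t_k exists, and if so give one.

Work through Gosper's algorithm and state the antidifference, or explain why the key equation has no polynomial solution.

s_k = (-k - 3)/2**k

r(k) = (k + 3)/(2*(k + 2)) after simplifying.
Take A(k)=1/2, B(k)=1, C(k)=k + 2.
Need (1/2)·f(k+1) − (1)·f(k) = k + 2.
From deg A=0, deg B=0, deg C=1: d=1.
Match coefficients ⇒ f(k) = -2*(k + 3).
So s_k = (B(k−1)f/C)·t_k = (-2*(k + 3)/(k + 2))·t_k = (-k - 3)/2**k.
Δs = (k + 2)/(2*2**k), as required.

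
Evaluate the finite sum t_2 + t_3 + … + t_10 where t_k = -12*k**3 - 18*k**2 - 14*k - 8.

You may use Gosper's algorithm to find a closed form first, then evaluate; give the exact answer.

Σ = -44028

Compute t_(k+1)/t_k: get (6*k**3 + 27*k**2 + 43*k + 26)/(6*k**3 + 9*k**2 + 7*k + 4).
A = 1, B = 1, C = k**3 + 3*k**2/2 + 7*k/6 + 2/3.
Set up (1)·f(k+1) − (1)·f(k) − (k**3 + 3*k**2/2 + 7*k/6 + 2/3) = 0.
d = 4 from the (0,0,3) case.
Solve for f: f(k) = k*(k + 1)*(3*k**2 - 3*k + 4)/12 (degree 4 ≤ 4).
R(k) = B(k−1)·f(k)/C(k) = k*(3*k**2 - 3*k + 4)/(2*(6*k**2 + 3*k + 4)); s_k = R·t_k = k*(-3*k**3 - k - 4).
s_(k+1) − s_k = -12*k**3 - 18*k**2 - 14*k - 8 = t_k.
Evaluate s at k=11 and k=2: -44088 and -60; difference -44028.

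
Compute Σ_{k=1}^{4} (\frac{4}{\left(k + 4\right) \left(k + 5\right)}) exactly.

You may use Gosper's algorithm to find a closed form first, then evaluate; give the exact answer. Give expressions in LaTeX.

Σ = 16/45

The ratio is (k + 4)/(k + 6).
Gosper form: A/B · C(k+1)/C(k) with A=k + 4, B=k + 6, C=1.
Need (k + 4)·f(k+1) − (k + 5)·f(k) = 1.
Bound: deg f ≤ 1.
Solving with deg f ≤ 1: f(k) = k/4.
Get s_k = R·t_k = k/(k + 4) with R(k) = B(k−1)f(k)/C(k) = k*(k + 5)/4.
s_(k+1) − s_k = 4/(k**2 + 9*k + 20) = t_k.
Σ_(k=1)^(4) t_k = s_(5) − s_(1) = 5/9 − (1/5) = 16/45.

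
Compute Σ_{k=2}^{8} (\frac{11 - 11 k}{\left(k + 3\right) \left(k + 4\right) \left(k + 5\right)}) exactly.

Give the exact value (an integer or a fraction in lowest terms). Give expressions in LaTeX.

t_(k+1)/t_k = k*(k + 3)/((k - 1)*(k + 6)).
Gosper form: A/B · C(k+1)/C(k) with A=k + 3, B=k + 6, C=k - 1.
Need (k + 3)·f(k+1) − (k + 5)·f(k) = k - 1.
deg f ≤ 2 (via 1,1,1).
Solve for f: f(k) = k*(k - 5)/12 (degree 2 ≤ 2).
Then R = B(k−1)f/C = k*(k - 5)*(k + 5)/(12*(k - 1)), so s_k = R(k)·t_k = -11*k*(k - 5)/(12*(k + 3)*(k + 4)).
Verify: 11*(1 - k)/(k**3 + 12*k**2 + 47*k + 60) matches t_k.
Σ_(k=2)^(8) t_k = s_(9) − s_(2) = -11/52 − (11/60) = -77/195.

Σ = -77/195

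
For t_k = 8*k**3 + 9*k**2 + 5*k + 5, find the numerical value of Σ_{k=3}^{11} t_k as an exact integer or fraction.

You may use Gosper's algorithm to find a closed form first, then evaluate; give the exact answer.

Σ = 39645

t_(k+1)/t_k = (8*k**3 + 33*k**2 + 47*k + 27)/(8*k**3 + 9*k**2 + 5*k + 5).
A = 1, B = 1, C = k**3 + 9*k**2/8 + 5*k/8 + 5/8.
f must satisfy (1)·f(k+1) − (1)·f(k) = k**3 + 9*k**2/8 + 5*k/8 + 5/8.
From deg A=0, deg B=0, deg C=3: d=4.
Coefficient equations give f(k) = k*(2*k**3 - k**2 + 4)/8.
Then R = B(k−1)f/C = k*(2*k**3 - k**2 + 4)/(8*k**3 + 9*k**2 + 5*k + 5), so s_k = R(k)·t_k = k*(2*k**3 - k**2 + 4).
Verify: 8*k**3 + 9*k**2 + 5*k + 5 matches t_k.
Telescoping: Σ = s_(12) − s_(3) = 39792 − (147) = 39645.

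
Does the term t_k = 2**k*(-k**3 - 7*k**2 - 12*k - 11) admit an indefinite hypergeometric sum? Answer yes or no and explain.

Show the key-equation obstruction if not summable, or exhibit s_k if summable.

Yes. s_k = 2**k*(-k**3 - k**2 - 2*k - 3).

Compute t_(k+1)/t_k: get 2*(k**3 + 10*k**2 + 29*k + 31)/(k**3 + 7*k**2 + 12*k + 11).
Gosper form: A/B · C(k+1)/C(k) with A=2, B=1, C=k**3 + 7*k**2 + 12*k + 11.
Set up (2)·f(k+1) − (1)·f(k) − (k**3 + 7*k**2 + 12*k + 11) = 0.
d = 3 from the (0,0,3) case.
Coefficient equations give f(k) = k**3 + k**2 + 2*k + 3.
R(k) = B(k−1)·f(k)/C(k) = (k**3 + k**2 + 2*k + 3)/(k**3 + 7*k**2 + 12*k + 11); s_k = R·t_k = 2**k*(-k**3 - k**2 - 2*k - 3).
Check: Δs_k = 2**k*(-k**3 - 7*k**2 - 12*k - 11). ✓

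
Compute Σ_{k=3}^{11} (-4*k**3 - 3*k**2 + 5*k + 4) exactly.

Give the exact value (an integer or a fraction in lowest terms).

Σ = -18540

Ratio r(k) = (4*k**3 + 15*k**2 + 13*k - 2)/(4*k**3 + 3*k**2 - 5*k - 4).
Gosper form: A/B · C(k+1)/C(k) with A=1, B=1, C=k**3 + 3*k**2/4 - 5*k/4 - 1.
Solve (1)·f(k+1) − (1)·f(k) = k**3 + 3*k**2/4 - 5*k/4 - 1.
Degrees (0,0,3) ⇒ d ≤ 4.
Solving with deg f ≤ 4: f(k) = k*(k + 1)*(k**2 - 2*k - 1)/4.
Then R = B(k−1)f/C = k*(k**2 - 2*k - 1)/(4*k**2 - k - 4), so s_k = R(k)·t_k = k*(-k**3 + k**2 + 3*k + 1).
Verify: -4*k**3 - 3*k**2 + 5*k + 4 matches t_k.
Telescoping: Σ = s_(12) − s_(3) = -18564 − (-24) = -18540.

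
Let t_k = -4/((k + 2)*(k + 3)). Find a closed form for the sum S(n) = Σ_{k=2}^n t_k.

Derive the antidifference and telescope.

S(n) = (1 - n)/(n + 3)

r(k) = (k + 2)/(k + 4) after simplifying.
Gosper form: A/B · C(k+1)/C(k) with A=k + 2, B=k + 4, C=1.
Key eq: (k + 2)·f(k+1) = (k + 3)·f(k) + (1).
Bound: deg f ≤ 1.
Solving with deg f ≤ 1: f(k) = k/2.
Get s_k = R·t_k = -2*k/(k + 2) with R(k) = B(k−1)f(k)/C(k) = k*(k + 3)/2.
Δs = -4/(k**2 + 5*k + 6), as required.
s_(n+1) = 2*(-n - 1)/(n + 3) and s_(2) = -1, so S(n) = (1 - n)/(n + 3).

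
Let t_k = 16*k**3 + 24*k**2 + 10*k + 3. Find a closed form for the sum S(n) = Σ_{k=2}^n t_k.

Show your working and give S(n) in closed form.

S(n) = 4*n**4 + 16*n**3 + 21*n**2 + 12*n - 53

r(k) = (16*k**3 + 72*k**2 + 106*k + 53)/(16*k**3 + 24*k**2 + 10*k + 3) after simplifying.
Normal form (A,B,C) = (1, 1, k**3 + 3*k**2/2 + 5*k/8 + 3/16).
Solve (1)·f(k+1) − (1)·f(k) = k**3 + 3*k**2/2 + 5*k/8 + 3/16.
From deg A=0, deg B=0, deg C=3: d=4.
Coefficient equations give f(k) = k*(4*k**3 - 3*k + 2)/16.
So s_k = (B(k−1)f/C)·t_k = (k*(4*k**3 - 3*k + 2)/(16*k**3 + 24*k**2 + 10*k + 3))·t_k = k*(4*k**3 - 3*k + 2).
Check: Δs_k = 16*k**3 + 24*k**2 + 10*k + 3. ✓
Telescope: S(n) = s_(n+1) − s_(2) = 4*n**4 + 16*n**3 + 21*n**2 + 12*n + 3 − (56) = 4*n**4 + 16*n**3 + 21*n**2 + 12*n - 53.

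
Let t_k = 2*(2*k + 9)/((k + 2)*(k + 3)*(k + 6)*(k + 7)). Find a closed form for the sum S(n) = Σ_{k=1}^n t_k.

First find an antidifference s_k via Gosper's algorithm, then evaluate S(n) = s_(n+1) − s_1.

Compute t_(k+1)/t_k: get (k + 2)*(k + 6)*(2*k + 11)/((k + 4)*(k + 8)*(2*k + 9)).
Gosper form: A/B · C(k+1)/C(k) with A=k + 2, B=k + 8, C=k**3 + 27*k**2/2 + 121*k/2 + 90.
f must satisfy (k + 2)·f(k+1) − (k + 7)·f(k) = k**3 + 27*k**2/2 + 121*k/2 + 90.
From deg A=1, deg B=1, deg C=3: d=5.
Solving with deg f ≤ 5: f(k) = k*(k + 3)*(k + 4)*(k + 5)*(k + 8)/24.
Get s_k = R·t_k = k*(k + 8)/(6*(k**2 + 8*k + 12)) with R(k) = B(k−1)f(k)/C(k) = k*(k + 3)*(k + 7)*(k + 8)/(12*(2*k + 9)).
Δs = 2*(2*k + 9)/(k**4 + 18*k**3 + 113*k**2 + 288*k + 252), as required.
s_(n+1) = (n**2 + 10*n + 9)/(6*(n**2 + 10*n + 21)) and s_(1) = 1/14, so S(n) = 2*n*(n + 10)/(21*(n**2 + 10*n + 21)).

S(n) = 2*n*(n + 10)/(21*(n**2 + 10*n + 21))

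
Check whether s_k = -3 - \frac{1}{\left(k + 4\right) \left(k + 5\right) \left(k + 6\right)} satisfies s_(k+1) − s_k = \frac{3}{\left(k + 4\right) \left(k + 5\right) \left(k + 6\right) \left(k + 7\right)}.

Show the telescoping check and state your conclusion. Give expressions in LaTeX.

s_(k+1) = -3 - 1/((k + 5)*(k + 6)*(k + 7))
s_(k+1) − s_k = 3/((k + 4)*(k + 5)*(k + 6)*(k + 7))
(s_(k+1) − s_k) − t_k = 0

Valid — Δs_k = t_k.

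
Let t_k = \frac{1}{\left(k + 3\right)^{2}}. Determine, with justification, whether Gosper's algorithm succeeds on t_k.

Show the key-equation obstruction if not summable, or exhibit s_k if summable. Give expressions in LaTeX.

t_(k+1)/t_k = (k + 3)**2/(k + 4)**2.
Gosper form: A/B · C(k+1)/C(k) with A=k**2 + 6*k + 9, B=k**2 + 8*k + 16, C=1.
Key eq: (k**2 + 6*k + 9)·f(k+1) = (k**2 + 6*k + 9)·f(k) + (1).
deg f ≤ 0 (via 2,2,0).
Write f(k) = c0. Then LHS − RHS = -1, requiring -1 = 0: contradictory. No certificate.

No; the coefficient equations for f are inconsistent.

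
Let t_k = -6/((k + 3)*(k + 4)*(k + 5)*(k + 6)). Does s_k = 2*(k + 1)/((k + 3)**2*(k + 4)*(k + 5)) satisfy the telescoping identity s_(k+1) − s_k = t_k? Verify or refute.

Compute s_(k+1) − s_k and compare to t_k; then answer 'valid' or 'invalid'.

Invalid: residual 4*(4*k + 15)/(k**6 + 25*k**5 + 257*k**4 + 1391*k**3 + 4182*k**2 + 6624*k + 4320) ≠ 0.

s_(k+1) = 2*(k + 2)/((k + 4)**2*(k + 5)*(k + 6))
s_(k+1) − s_k = 2*(-(k + 1)*(k + 4)*(k + 6) + (k + 2)*(k + 3)**2)/((k + 3)**2*(k + 4)**2*(k + 5)*(k + 6))
(s_(k+1) − s_k) − t_k = 4*(4*k + 15)/(k**6 + 25*k**5 + 257*k**4 + 1391*k**3 + 4182*k**2 + 6624*k + 4320)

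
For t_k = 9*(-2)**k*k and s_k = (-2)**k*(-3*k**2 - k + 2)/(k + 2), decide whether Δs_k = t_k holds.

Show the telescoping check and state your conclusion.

s_(k+1) = 2*(-2)**k*(3*k**2 + 7*k + 2)/(k + 3)
s_(k+1) − s_k = (-2)**k*(9*k**3 + 36*k**2 + 33*k + 2)/(k**2 + 5*k + 6)
(s_(k+1) − s_k) − t_k = (-2)**k*(-9*k**2 - 21*k + 2)/(k**2 + 5*k + 6)

Invalid: residual (-2)**k*(-9*k**2 - 21*k + 2)/(k**2 + 5*k + 6) ≠ 0.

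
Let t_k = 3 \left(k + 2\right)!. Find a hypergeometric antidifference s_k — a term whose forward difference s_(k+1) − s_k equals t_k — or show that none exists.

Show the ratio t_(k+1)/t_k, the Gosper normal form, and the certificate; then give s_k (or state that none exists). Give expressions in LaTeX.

Compute t_(k+1)/t_k: get k + 3.
Factor: A=k + 3; B=1; C=1.
Need (k + 3)·f(k+1) − (1)·f(k) = 1.
deg f ≤ -1 (via 1,0,0).
deg f ≤ -1 is impossible — no certificate.

none (Gosper's algorithm certifies no s_k)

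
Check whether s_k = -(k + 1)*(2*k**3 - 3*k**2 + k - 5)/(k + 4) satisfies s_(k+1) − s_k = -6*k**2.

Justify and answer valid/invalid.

s_(k+1) = (-2*k**4 - 7*k**3 - 7*k**2 + 3*k + 10)/(k + 5)
s_(k+1) − s_k = 3*(-2*k**4 - 14*k**3 - 13*k**2 - k + 5)/(k**2 + 9*k + 20)
(s_(k+1) − s_k) − t_k = 3*(4*k**3 + 27*k**2 - k + 5)/(k**2 + 9*k + 20)

Invalid: residual 3*(4*k**3 + 27*k**2 - k + 5)/(k**2 + 9*k + 20) ≠ 0.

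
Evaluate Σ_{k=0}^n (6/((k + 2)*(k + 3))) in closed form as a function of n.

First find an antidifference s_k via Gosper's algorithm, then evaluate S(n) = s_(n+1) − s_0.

S(n) = 3*(n + 1)/(n + 3)

r(k) = (k + 2)/(k + 4) after simplifying.
Take A(k)=k + 2, B(k)=k + 4, C(k)=1.
Need (k + 2)·f(k+1) − (k + 3)·f(k) = 1.
Degrees (1,1,0) ⇒ d ≤ 1.
A polynomial solution: f(k) = k/2.
Certificate R = B(k−1)f/C = k*(k + 3)/2 gives s_k = 3*k/(k + 2).
Δs = 6/(k**2 + 5*k + 6), as required.
s_(n+1) = 3*(n + 1)/(n + 3) and s_(0) = 0, so S(n) = 3*(n + 1)/(n + 3).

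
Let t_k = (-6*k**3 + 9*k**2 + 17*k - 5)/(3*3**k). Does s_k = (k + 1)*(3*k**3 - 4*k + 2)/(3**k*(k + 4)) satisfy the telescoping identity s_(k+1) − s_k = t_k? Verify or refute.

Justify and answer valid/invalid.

s_(k+1) = -(k + 2)*(4*k - 3*(k + 1)**3 + 2)/(3*3**k*(k + 5))
s_(k+1) − s_k = (-6*k**5 - 27*k**4 + 50*k**3 + 169*k**2 + 70*k - 22)/(3*3**k*(k**2 + 9*k + 20))
(s_(k+1) − s_k) − t_k = (6*k**4 + 24*k**3 - 53*k**2 - 75*k + 26)/(3**k*(k**2 + 9*k + 20))

Invalid: residual (6*k**4 + 24*k**3 - 53*k**2 - 75*k + 26)/(3**k*(k**2 + 9*k + 20)) ≠ 0.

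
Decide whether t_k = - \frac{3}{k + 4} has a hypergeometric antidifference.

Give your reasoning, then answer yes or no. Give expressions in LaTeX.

No — t_k has no hypergeometric antidifference.

t_(k+1)/t_k = (k + 4)/(k + 5).
Gosper form: A/B · C(k+1)/C(k) with A=k + 4, B=k + 5, C=1.
Set up (k + 4)·f(k+1) − (k + 4)·f(k) − (1) = 0.
deg f ≤ 0 (via 1,1,0).
Generic f = c0 gives residual -1; -1 = 0 cannot hold, so t_k is not Gosper-summable.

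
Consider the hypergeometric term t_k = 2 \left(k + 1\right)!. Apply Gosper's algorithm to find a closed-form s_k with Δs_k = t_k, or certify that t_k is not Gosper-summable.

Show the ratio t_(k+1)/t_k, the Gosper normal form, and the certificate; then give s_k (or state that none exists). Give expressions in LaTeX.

r(k) = k + 2 after simplifying.
Normal form (A,B,C) = (k + 2, 1, 1).
Set up (k + 2)·f(k+1) − (1)·f(k) − (1) = 0.
d = -1 from the (1,0,0) case.
Negative degree bound (-1): no f exists, t_k not Gosper-summable.

no hypergeometric antidifference exists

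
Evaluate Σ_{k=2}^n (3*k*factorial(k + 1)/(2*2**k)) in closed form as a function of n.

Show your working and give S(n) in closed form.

S(n) = -9/2 + 3*factorial(n + 2)/(2*2**n)

Ratio r(k) = (k + 1)*(k + 2)/(2*k).
So A=k/2 + 1 and B=1, with C=k.
Solve (k/2 + 1)·f(k+1) − (1)·f(k) = k.
d = 0 from the (1,0,1) case.
Solving with deg f ≤ 0: f(k) = 2.
Then R = B(k−1)f/C = 2/k, so s_k = R(k)·t_k = 3*factorial(k + 1)/2**k.
Δs = 3*k*factorial(k + 1)/(2*2**k), as required.
Evaluate: s_(n+1) = 3*2**(-n - 1)*factorial(n + 2); subtract s_(2) = 9/2 ⇒ S(n) = -9/2 + 3*factorial(n + 2)/(2*2**n).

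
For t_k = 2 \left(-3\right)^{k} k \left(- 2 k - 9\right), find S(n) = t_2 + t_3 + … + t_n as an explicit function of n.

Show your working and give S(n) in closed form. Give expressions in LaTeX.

S(n) = - 3 \left(-3\right)^{n} n^{2} - 15 \left(-3\right)^{n} n - 3 \left(-3\right)^{n} - 63

r(k) = -3*(k + 1)*(2*k + 11)/(k*(2*k + 9)) after simplifying.
So A=-3 and B=1, with C=k**2 + 9*k/2.
f must satisfy (-3)·f(k+1) − (1)·f(k) = k**2 + 9*k/2.
d = 2 from the (0,0,2) case.
Solving with deg f ≤ 2: f(k) = -(k**2 + 3*k - 3)/4.
Then R = B(k−1)f/C = -(k**2 + 3*k - 3)/(2*k*(2*k + 9)), so s_k = R(k)·t_k = (-3)**k*(k**2 + 3*k - 3).
s_(k+1) − s_k = 2*(-3)**k*k*(-2*k - 9) = t_k.
Σ_(k=2)^n t_k = s_(n+1) − s_(2) = ((-3)**(n + 1)*(n**2 + 5*n + 1)) − (63), i.e. -3*(-3)**n*n**2 - 15*(-3)**n*n - 3*(-3)**n - 63.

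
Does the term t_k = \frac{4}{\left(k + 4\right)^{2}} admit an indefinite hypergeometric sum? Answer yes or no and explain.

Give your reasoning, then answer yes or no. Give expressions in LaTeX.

No — t_k has no hypergeometric antidifference.

Ratio r(k) = (k + 4)**2/(k + 5)**2.
Gosper form: A/B · C(k+1)/C(k) with A=k**2 + 8*k + 16, B=k**2 + 10*k + 25, C=1.
Key eq: (k**2 + 8*k + 16)·f(k+1) = (k**2 + 8*k + 16)·f(k) + (1).
Bound: deg f ≤ 0.
Write f(k) = c0. Then LHS − RHS = -1, requiring -1 = 0: contradictory. No certificate.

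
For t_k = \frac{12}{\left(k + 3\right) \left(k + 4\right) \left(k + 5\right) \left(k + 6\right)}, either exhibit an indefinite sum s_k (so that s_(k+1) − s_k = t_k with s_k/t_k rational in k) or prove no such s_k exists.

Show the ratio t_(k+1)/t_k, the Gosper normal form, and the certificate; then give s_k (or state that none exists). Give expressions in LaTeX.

t_(k+1)/t_k = (k + 3)/(k + 7).
Take A(k)=k + 3, B(k)=k + 7, C(k)=1.
Need (k + 3)·f(k+1) − (k + 6)·f(k) = 1.
d = 3 from the (1,1,0) case.
Coefficient equations give f(k) = k*(k**2 + 12*k + 47)/180.
R(k) = B(k−1)·f(k)/C(k) = k*(k + 6)*(k**2 + 12*k + 47)/180; s_k = R·t_k = k*(k**2 + 12*k + 47)/(15*(k + 3)*(k + 4)*(k + 5)).
s_(k+1) − s_k = 12/(k**4 + 18*k**3 + 119*k**2 + 342*k + 360) = t_k.

s_k = \frac{k \left(k^{2} + 12 k + 47\right)}{15 \left(k + 3\right) \left(k + 4\right) \left(k + 5\right)}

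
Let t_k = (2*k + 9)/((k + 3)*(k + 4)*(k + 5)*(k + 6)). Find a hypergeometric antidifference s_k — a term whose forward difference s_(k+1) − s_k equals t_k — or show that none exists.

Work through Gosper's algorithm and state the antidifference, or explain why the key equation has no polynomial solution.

s_k = k*(k + 8)/(15*(k**2 + 8*k + 15))

t_(k+1)/t_k = (k + 3)*(2*k + 11)/((k + 7)*(2*k + 9)).
Take A(k)=k + 3, B(k)=k + 7, C(k)=k + 9/2.
Solve (k + 3)·f(k+1) − (k + 6)·f(k) = k + 9/2.
Bound: deg f ≤ 3.
Match coefficients ⇒ f(k) = k*(k + 4)*(k + 8)/30.
Then R = B(k−1)f/C = k*(k + 4)*(k + 6)*(k + 8)/(15*(2*k + 9)), so s_k = R(k)·t_k = k*(k + 8)/(15*(k**2 + 8*k + 15)).
s_(k+1) − s_k = (2*k + 9)/(k**4 + 18*k**3 + 119*k**2 + 342*k + 360) = t_k.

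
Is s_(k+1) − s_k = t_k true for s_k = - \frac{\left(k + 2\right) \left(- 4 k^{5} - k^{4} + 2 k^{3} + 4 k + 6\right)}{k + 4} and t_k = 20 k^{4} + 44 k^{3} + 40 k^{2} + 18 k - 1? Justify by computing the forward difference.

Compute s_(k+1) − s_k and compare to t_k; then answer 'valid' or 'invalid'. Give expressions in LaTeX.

Invalid: residual \frac{2 \left(- 16 k^{5} - 123 k^{4} - 218 k^{3} - 178 k^{2} - 75 k - 2\right)}{k^{2} + 9 k + 20} ≠ 0.

s_(k+1) = -(k + 3)*(4*k - 4*(k + 1)**5 - (k + 1)**4 + 2*(k + 1)**3 + 10)/(k + 5)
s_(k+1) − s_k = (20*k**6 + 192*k**5 + 590*k**4 + 822*k**3 + 605*k**2 + 201*k - 24)/(k**2 + 9*k + 20)
(s_(k+1) − s_k) − t_k = 2*(-16*k**5 - 123*k**4 - 218*k**3 - 178*k**2 - 75*k - 2)/(k**2 + 9*k + 20)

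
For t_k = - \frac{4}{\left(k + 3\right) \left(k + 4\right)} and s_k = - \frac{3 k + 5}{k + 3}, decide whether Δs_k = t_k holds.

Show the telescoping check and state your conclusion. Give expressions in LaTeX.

s_(k+1) = (-3*k - 8)/(k + 4)
s_(k+1) − s_k = -4/(k**2 + 7*k + 12)
(s_(k+1) − s_k) − t_k = 0

valid (s_(k+1) − s_k reduces to t_k)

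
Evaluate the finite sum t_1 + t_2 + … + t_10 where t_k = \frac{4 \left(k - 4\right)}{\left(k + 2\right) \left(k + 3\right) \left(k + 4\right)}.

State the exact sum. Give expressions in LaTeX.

Ratio r(k) = (k - 3)*(k + 2)/((k - 4)*(k + 5)).
So A=k + 2 and B=k + 5, with C=k - 4.
Set up (k + 2)·f(k+1) − (k + 4)·f(k) − (k - 4) = 0.
From deg A=1, deg B=1, deg C=1: d=2.
A polynomial solution: f(k) = -k*(k + 11)/6.
So s_k = (B(k−1)f/C)·t_k = (-k*(k + 4)*(k + 11)/(6*(k - 4)))·t_k = 2*k*(-k - 11)/(3*(k + 2)*(k + 3)).
Verify: 4*(k - 4)/(k**3 + 9*k**2 + 26*k + 24) matches t_k.
Telescoping: Σ = s_(11) − s_(1) = -242/273 − (-2/3) = -20/91.

Σ = -20/91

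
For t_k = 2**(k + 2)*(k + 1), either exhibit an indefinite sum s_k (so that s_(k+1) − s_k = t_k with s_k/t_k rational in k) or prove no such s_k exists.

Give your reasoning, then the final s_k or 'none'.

Compute t_(k+1)/t_k: get 2*(k + 2)/(k + 1).
Factor: A=2; B=1; C=k + 1.
Solve (2)·f(k+1) − (1)·f(k) = k + 1.
From deg A=0, deg B=0, deg C=1: d=1.
Match coefficients ⇒ f(k) = k - 1.
So s_k = (B(k−1)f/C)·t_k = ((k - 1)/(k + 1))·t_k = 2**(k + 2)*(k - 1).
s_(k+1) − s_k = 2**(k + 2)*(k + 1) = t_k.

s_k = 2**(k + 2)*(k - 1)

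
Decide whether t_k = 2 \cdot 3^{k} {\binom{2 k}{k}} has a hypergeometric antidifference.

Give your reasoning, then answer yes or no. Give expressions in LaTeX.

Ratio r(k) = 6*(2*k + 1)/(k + 1).
Factor: A=12*k + 6; B=k + 1; C=1.
Set up (12*k + 6)·f(k+1) − (k)·f(k) − (1) = 0.
From deg A=1, deg B=1, deg C=0: d=-1.
deg f ≤ -1 is impossible — no certificate.

No — negative degree bound, so no certificate f.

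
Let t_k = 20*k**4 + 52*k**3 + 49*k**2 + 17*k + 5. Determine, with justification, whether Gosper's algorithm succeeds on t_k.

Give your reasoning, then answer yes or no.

Compute t_(k+1)/t_k: get (20*k**4 + 132*k**3 + 325*k**2 + 351*k + 143)/(20*k**4 + 52*k**3 + 49*k**2 + 17*k + 5).
So A=1 and B=1, with C=k**4 + 13*k**3/5 + 49*k**2/20 + 17*k/20 + 1/4.
Need (1)·f(k+1) − (1)·f(k) = k**4 + 13*k**3/5 + 49*k**2/20 + 17*k/20 + 1/4.
deg f ≤ 5 (via 0,0,4).
Coefficient equations give f(k) = k*(4*k**4 + 3*k**3 - 3*k**2 - 3*k + 4)/20.
Get s_k = R·t_k = k*(4*k**4 + 3*k**3 - 3*k**2 - 3*k + 4) with R(k) = B(k−1)f(k)/C(k) = k*(4*k**4 + 3*k**3 - 3*k**2 - 3*k + 4)/(20*k**4 + 52*k**3 + 49*k**2 + 17*k + 5).
Δs = 20*k**4 + 52*k**3 + 49*k**2 + 17*k + 5, as required.

Yes. s_k = k*(4*k**4 + 3*k**3 - 3*k**2 - 3*k + 4).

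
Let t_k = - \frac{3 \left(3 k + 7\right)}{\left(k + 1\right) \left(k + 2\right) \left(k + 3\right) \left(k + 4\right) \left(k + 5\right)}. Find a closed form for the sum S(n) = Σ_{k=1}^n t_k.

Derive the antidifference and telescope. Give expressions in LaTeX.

S(n) = \frac{3 n \left(- n^{2} - 11 n - 38\right)}{40 \left(n^{3} + 11 n^{2} + 38 n + 40\right)}

Step 1: r(k) = (k + 1)*(3*k + 10)/((k + 6)*(3*k + 7)).
Normal form (A,B,C) = (k + 1, k + 6, k + 7/3).
Solve (k + 1)·f(k+1) − (k + 5)·f(k) = k + 7/3.
From deg A=1, deg B=1, deg C=1: d=4.
Solving with deg f ≤ 4: f(k) = k*(k + 2)*(k**2 + 8*k + 19)/36.
Then R = B(k−1)f/C = k*(k + 2)*(k + 5)*(k**2 + 8*k + 19)/(12*(3*k + 7)), so s_k = R(k)·t_k = k*(-k**2 - 8*k - 19)/(4*(k**3 + 8*k**2 + 19*k + 12)).
Check: Δs_k = 3*(-3*k - 7)/(k**5 + 15*k**4 + 85*k**3 + 225*k**2 + 274*k + 120). ✓
Telescope: S(n) = s_(n+1) − s_(1) = (-n**3 - 11*n**2 - 38*n - 28)/(4*(n**3 + 11*n**2 + 38*n + 40)) − (-7/40) = 3*n*(-n**2 - 11*n - 38)/(40*(n**3 + 11*n**2 + 38*n + 40)).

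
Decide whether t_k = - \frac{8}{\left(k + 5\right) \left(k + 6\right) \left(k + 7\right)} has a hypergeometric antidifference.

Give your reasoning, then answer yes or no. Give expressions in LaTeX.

Step 1: r(k) = (k + 5)/(k + 8).
Normal form (A,B,C) = (k + 5, k + 8, 1).
Solve (k + 5)·f(k+1) − (k + 7)·f(k) = 1.
Degrees (1,1,0) ⇒ d ≤ 2.
Solving with deg f ≤ 2: f(k) = k*(k + 11)/60.
Then R = B(k−1)f/C = k*(k + 7)*(k + 11)/60, so s_k = R(k)·t_k = 2*k*(-k - 11)/(15*(k + 5)*(k + 6)).
Check: Δs_k = -8/(k**3 + 18*k**2 + 107*k + 210). ✓

Yes. s_k = \frac{2 k \left(- k - 11\right)}{15 \left(k + 5\right) \left(k + 6\right)}.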